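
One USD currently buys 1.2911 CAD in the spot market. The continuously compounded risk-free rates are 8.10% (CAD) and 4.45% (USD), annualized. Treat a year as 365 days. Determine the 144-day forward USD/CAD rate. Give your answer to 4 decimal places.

1.3098

F = S·e^((r_CAD − r_USD)T) = 1.2911 · e^((0.0810 − 0.0445) × 144/365)
= 1.2911 · e^0.014400 = 1.2911 × 1.014504
F = 1.3098 CAD per USD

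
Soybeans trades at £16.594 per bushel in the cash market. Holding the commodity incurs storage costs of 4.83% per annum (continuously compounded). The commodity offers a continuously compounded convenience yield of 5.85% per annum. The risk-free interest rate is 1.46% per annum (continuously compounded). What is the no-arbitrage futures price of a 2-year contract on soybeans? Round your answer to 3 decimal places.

£16.741 per bushel

Net carry = r + u − y = 0.0146 + 0.0483 − 0.0585 = 0.0044
F = S·e^((r+u−y)T) = 16.594 · e^(0.0044 × 2) = 16.594 · e^0.008800
= 16.594 × 1.008839 = £16.741 per bushel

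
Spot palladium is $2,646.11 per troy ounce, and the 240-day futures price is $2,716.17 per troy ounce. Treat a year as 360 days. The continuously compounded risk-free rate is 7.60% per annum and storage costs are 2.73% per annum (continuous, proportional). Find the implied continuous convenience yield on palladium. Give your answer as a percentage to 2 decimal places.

F = S·e^((r+u−y)T) ⇒ (r+u−y) = ln(F/S)/T
ln(2716.17/2646.11) = 0.026132; /T ⇒ 0.039198
y = r + u − ln(F/S)/T = 0.0760 + 0.0273 − 0.039198 = 0.064102
y = 6.41%

6.41%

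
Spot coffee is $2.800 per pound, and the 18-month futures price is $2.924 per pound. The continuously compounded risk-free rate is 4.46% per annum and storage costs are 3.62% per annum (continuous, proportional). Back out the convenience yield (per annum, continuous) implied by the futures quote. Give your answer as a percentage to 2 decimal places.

5.19%

F = S·e^((r+u−y)T) ⇒ (r+u−y) = ln(F/S)/T
ln(2.924/2.800) = 0.043333; /T ⇒ 0.028889
y = r + u − ln(F/S)/T = 0.0446 + 0.0362 − 0.028889 = 0.051911
y = 5.19%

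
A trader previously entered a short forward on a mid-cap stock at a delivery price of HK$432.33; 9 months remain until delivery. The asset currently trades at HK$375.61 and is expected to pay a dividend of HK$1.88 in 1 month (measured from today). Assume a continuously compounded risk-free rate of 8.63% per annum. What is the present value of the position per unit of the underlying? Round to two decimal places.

PV(remaining dividends) I = 1.88·e^(−0.0863·1/12) = 1.8665
Current forward F = (S − I)·e^(rT) = (375.61 − 1.8665)·e^(0.0863·9/12) = 373.7435 × 1.066866 = 398.7342
Value (long) = (F − K)·e^(−rT) = (398.7342 − 432.33) × 0.937325 = -31.4902
Short position value = −(long value) = HK$31.49

HK$31.49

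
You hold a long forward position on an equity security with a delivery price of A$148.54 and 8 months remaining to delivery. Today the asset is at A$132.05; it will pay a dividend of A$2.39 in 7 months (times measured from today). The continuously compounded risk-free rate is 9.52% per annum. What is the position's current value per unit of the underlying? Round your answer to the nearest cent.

-A$9.62

PV(remaining dividends) I = 2.39·e^(−0.0952·7/12) = 2.2609
Current forward F = (S − I)·e^(rT) = (132.05 − 2.2609)·e^(0.0952·8/12) = 129.7891 × 1.065524 = 138.2934
Value (long) = (F − K)·e^(−rT) = (138.2934 − 148.54) × 0.938505 = -9.6165
Value = -A$9.62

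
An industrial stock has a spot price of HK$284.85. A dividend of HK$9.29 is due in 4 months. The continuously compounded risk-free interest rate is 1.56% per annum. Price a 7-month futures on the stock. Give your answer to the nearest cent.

HK$278.13

PV(dividends) I = 9.29·e^(−0.0156·4/12)
I = 9.2418
F = (S − I)·e^(rT) = (284.85 − 9.2418) · e^(0.0156·7/12)
= 275.6082 · e^0.009100 = 275.6082 × 1.009142 = HK$278.13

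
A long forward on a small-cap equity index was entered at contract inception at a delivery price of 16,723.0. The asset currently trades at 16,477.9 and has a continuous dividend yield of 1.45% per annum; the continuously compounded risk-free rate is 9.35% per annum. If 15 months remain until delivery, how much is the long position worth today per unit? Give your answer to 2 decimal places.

Current fair forward for the remaining 15 months: F = S·e^((r − q)·T), (r − q) = 0.0935 − 0.0145 = 0.0790
F = 16477.9 · e^(0.0790 × 15/12) = 16477.9 × 1.10379032 = 18188.1465
Value of long forward = (F − K)·e^(−rT) = (18188.1465 − 16723.0) · e^(−0.0935·15/12)
= 1465.1465 × 0.88969640 = 1303.54

1303.54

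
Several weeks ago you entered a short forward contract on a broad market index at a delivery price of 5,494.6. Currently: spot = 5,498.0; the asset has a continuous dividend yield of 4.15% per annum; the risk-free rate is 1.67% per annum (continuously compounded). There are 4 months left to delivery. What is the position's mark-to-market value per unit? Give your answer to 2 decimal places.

Current fair forward for the remaining 4 months: F = S·e^((r − q)·T), (r − q) = 0.0167 − 0.0415 = -0.0248
F = 5498.0 · e^(-0.0248 × 4/12) = 5498.0 × 0.99176741 = 5452.7372
Value of long forward = (F − K)·e^(−rT) = (5452.7372 − 5494.6) · e^(−0.0167·4/12)
= -41.8628 × 0.99444880 = -41.63
Short position value = −(long value) = 41.63

41.63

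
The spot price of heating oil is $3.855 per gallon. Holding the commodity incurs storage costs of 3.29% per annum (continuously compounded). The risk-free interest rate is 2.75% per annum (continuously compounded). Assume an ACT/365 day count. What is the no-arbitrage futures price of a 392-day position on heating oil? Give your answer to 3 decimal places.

Net carry = r + u − y = 0.0275 + 0.0329 − 0.0000 = 0.0604
F = S·e^((r+u−y)T) = 3.855 · e^(0.0604 × 392/365) = 3.855 · e^0.064868
= 3.855 × 1.067018 = $4.113 per gallon

$4.113 per gallon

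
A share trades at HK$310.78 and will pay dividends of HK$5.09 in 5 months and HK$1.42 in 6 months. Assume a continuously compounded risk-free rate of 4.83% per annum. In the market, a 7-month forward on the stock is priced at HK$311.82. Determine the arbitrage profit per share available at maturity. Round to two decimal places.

PV(dividends) I = 5.09·e^(−0.0483·5/12) + 1.42·e^(−0.0483·6/12) = 6.3747
Fair forward F* = (S − I)·e^(rT) = (310.78 − 6.3747)·e^0.028175 = 304.4053 × 1.028576 = 313.1040
Market HK$311.82 < fair 313.1040: forward underpriced → reverse cash-and-carry (short the stock, invest proceeds at r, pay the dividends, go long the forward).
Profit at T = |F_mkt − F*| = |311.82 − 313.1040| = HK$1.28 per share

HK$1.28 per share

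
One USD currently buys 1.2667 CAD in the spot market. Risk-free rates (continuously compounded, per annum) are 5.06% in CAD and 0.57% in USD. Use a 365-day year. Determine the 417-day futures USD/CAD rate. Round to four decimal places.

F = S·e^((r_CAD − r_USD)T) = 1.2667 · e^((0.0506 − 0.0057) × 417/365)
= 1.2667 · e^0.051297 = 1.2667 × 1.052635
F = 1.3334 CAD per USD

1.3334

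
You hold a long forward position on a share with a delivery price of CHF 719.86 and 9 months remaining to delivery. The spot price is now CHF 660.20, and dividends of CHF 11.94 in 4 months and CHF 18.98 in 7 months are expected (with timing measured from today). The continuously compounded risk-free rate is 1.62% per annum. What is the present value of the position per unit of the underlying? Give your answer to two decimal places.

-CHF 81.64

PV(remaining dividends) I = 11.94·e^(−0.0162·4/12) + 18.98·e^(−0.0162·7/12) = 30.6772
Current forward F = (S − I)·e^(rT) = (660.20 − 30.6772)·e^(0.0162·9/12) = 629.5228 × 1.012224 = 637.2181
Value (long) = (F − K)·e^(−rT) = (637.2181 − 719.86) × 0.987924 = -81.6439
Value = -CHF 81.64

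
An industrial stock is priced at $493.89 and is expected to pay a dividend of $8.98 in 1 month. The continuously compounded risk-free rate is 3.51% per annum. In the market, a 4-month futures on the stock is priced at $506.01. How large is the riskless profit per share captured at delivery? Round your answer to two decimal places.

PV(dividends) I = 8.98·e^(−0.0351·1/12) = 8.9538
Fair futures F* = (S − I)·e^(rT) = (493.89 − 8.9538)·e^0.011700 = 484.9362 × 1.011769 = 490.6434
Market $506.01 > fair 490.6434: forward overpriced → cash-and-carry (borrow at r, buy the stock and collect the dividends, short the forward).
Profit at T = |F_mkt − F*| = |506.01 − 490.6434| = $15.37 per share

$15.37 per share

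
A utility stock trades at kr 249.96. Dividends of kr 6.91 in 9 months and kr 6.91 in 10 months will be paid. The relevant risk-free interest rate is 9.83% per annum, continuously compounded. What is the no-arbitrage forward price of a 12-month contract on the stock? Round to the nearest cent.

kr 261.67

PV(dividends) I = 6.91·e^(−0.0983·9/12) + 6.91·e^(−0.0983·10/12)
I = 6.4189 + 6.3665 = 12.7854
F = (S − I)·e^(rT) = (249.96 − 12.7854) · e^(0.0983·12/12)
= 237.1746 · e^0.098300 = 237.1746 × 1.103294 = kr 261.67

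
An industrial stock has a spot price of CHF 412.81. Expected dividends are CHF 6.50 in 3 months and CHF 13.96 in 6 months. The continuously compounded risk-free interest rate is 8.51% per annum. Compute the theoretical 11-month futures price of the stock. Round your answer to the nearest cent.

PV(dividends) I = 6.50·e^(−0.0851·3/12) + 13.96·e^(−0.0851·6/12)
I = 6.3632 + 13.3785 = 19.7417
F = (S − I)·e^(rT) = (412.81 − 19.7417) · e^(0.0851·11/12)
= 393.0683 · e^0.078008 = 393.0683 × 1.081131 = CHF 424.96

CHF 424.96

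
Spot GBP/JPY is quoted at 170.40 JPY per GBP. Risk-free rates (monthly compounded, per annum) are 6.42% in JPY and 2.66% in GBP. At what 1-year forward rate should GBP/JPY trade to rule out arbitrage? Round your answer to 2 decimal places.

176.90

By covered interest parity, F = S · (1+r_JPY/12)^(12T) / (1+r_GBP/12)^(12T)
= 170.40 × 1.066123 / 1.026927 = 170.40 × 1.038168
F = 176.90 JPY per GBP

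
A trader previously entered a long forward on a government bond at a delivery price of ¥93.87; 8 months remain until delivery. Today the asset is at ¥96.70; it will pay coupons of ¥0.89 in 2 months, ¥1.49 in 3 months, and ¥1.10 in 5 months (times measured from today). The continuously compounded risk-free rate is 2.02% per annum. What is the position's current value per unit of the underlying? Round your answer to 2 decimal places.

¥0.63

PV(remaining coupons) I = 0.89·e^(−0.0202·2/12) + 1.49·e^(−0.0202·3/12) + 1.10·e^(−0.0202·5/12) = 3.4603
Current forward F = (S − I)·e^(rT) = (96.70 − 3.4603)·e^(0.0202·8/12) = 93.2397 × 1.013558 = 94.5038
Value (long) = (F − K)·e^(−rT) = (94.5038 − 93.87) × 0.986624 = 0.6253
Value = ¥0.63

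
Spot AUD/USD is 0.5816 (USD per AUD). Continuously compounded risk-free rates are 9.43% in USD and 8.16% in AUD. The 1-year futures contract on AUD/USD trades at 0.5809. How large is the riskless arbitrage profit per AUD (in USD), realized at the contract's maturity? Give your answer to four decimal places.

0.0081 per AUD (in USD)

Fair futures: F* = S·e^(carry·T), with carry = (r_USD − r_AUD) = 0.0943 − 0.0816 = 0.0127
F* = 0.5816 · e^(0.0127 × 1) = 0.5816 · e^0.012700 = 0.5816 × 1.012781 = 0.5890
Market 0.5809 < fair 0.5890: forward underpriced → reverse cash-and-carry (short spot, go long the forward).
At maturity, profit = |F_mkt − F*| = |0.5809 − 0.5890| = 0.0081 per AUD (in USD)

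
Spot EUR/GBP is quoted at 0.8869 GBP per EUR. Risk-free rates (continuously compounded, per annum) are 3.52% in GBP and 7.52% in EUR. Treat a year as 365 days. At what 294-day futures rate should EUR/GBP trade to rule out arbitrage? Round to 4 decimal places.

0.8588

F = S·e^((r_GBP − r_EUR)T) = 0.8869 · e^((0.0352 − 0.0752) × 294/365)
= 0.8869 · e^-0.032219 = 0.8869 × 0.968295
F = 0.8588 GBP per EUR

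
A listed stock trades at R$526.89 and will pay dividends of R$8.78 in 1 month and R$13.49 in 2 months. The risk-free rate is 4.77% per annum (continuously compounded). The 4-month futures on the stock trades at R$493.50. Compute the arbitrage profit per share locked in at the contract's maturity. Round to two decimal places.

PV(dividends) I = 8.78·e^(−0.0477·1/12) + 13.49·e^(−0.0477·2/12) = 22.1283
Fair futures F* = (S − I)·e^(rT) = (526.89 − 22.1283)·e^0.015900 = 504.7617 × 1.016027 = 512.8515
Market R$493.50 < fair 512.8515: forward underpriced → reverse cash-and-carry (short the stock, invest proceeds at r, pay the dividends, go long the forward).
Profit at T = |F_mkt − F*| = |493.50 − 512.8515| = R$19.35 per share

R$19.35 per share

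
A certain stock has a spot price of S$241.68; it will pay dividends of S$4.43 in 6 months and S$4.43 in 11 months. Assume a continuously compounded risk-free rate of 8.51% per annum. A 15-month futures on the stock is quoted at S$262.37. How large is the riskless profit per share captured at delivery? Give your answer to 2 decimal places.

S$2.84 per share

PV(dividends) I = 4.43·e^(−0.0851·6/12) + 4.43·e^(−0.0851·11/12) = 8.3430
Fair futures F* = (S − I)·e^(rT) = (241.68 − 8.3430)·e^0.106375 = 233.3370 × 1.112239 = 259.5265
Market S$262.37 > fair 259.5265: forward overpriced → cash-and-carry (borrow at r, buy the stock and collect the dividends, short the forward).
Profit at T = |F_mkt − F*| = |262.37 − 259.5265| = S$2.84 per share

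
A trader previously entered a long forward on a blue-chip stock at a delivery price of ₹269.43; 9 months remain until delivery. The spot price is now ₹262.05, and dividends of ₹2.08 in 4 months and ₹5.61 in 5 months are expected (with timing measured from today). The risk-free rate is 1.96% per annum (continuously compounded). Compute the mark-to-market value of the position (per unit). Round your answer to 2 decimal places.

-₹11.08

PV(remaining dividends) I = 2.08·e^(−0.0196·4/12) + 5.61·e^(−0.0196·5/12) = 7.6308
Current forward F = (S − I)·e^(rT) = (262.05 − 7.6308)·e^(0.0196·9/12) = 254.4192 × 1.014809 = 258.1869
Value (long) = (F − K)·e^(−rT) = (258.1869 − 269.43) × 0.985408 = -11.0790
Value = -₹11.08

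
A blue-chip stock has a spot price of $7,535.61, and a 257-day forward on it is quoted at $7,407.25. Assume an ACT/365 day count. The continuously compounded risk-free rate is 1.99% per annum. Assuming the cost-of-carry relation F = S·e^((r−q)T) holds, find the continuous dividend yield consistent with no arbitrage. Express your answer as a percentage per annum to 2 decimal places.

4.43%

From F = S·e^((r−q)T): (r − q) = ln(F/S)/T
ln(7407.25/7535.61) = ln(0.982966) = -0.017181
(r − q) = -0.017181 / (257/365) = -0.024401
q = r − ln(F/S)/T = 0.0199 + 0.024401 = 0.044301
q = 4.43%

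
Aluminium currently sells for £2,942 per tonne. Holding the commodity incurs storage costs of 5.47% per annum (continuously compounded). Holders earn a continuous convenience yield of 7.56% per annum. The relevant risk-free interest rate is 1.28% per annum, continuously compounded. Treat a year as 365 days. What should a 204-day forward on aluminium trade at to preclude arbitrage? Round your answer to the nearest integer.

Net carry = r + u − y = 0.0128 + 0.0547 − 0.0756 = -0.0081
F = S·e^((r+u−y)T) = 2942 · e^(-0.0081 × 204/365) = 2942 · e^-0.004527
= 2942 × 0.995483 = £2,929 per tonne

£2,929 per tonne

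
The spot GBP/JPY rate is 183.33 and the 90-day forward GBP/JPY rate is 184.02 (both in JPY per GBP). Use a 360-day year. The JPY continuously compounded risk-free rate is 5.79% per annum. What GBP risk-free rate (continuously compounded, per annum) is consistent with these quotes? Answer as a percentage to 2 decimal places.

F = S·e^((r_JPY − r_GBP)T) ⇒ r_GBP = r_JPY − ln(F/S)/T
ln(184.02/183.33) = 0.003757; /(90/360) = 0.015028
r_GBP = 0.0579 − 0.015028 = 0.042872
r_GBP = 4.29%

4.29%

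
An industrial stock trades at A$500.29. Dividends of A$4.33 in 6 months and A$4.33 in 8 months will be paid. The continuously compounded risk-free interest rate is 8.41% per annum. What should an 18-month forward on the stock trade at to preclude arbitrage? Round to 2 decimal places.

A$558.20

PV(dividends) I = 4.33·e^(−0.0841·6/12) + 4.33·e^(−0.0841·8/12)
I = 4.1517 + 4.0939 = 8.2456
F = (S − I)·e^(rT) = (500.29 − 8.2456) · e^(0.0841·18/12)
= 492.0444 · e^0.126150 = 492.0444 × 1.134452 = A$558.20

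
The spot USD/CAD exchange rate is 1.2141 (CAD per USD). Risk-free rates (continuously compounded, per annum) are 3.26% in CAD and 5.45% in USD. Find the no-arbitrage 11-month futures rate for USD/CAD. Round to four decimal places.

F = S·e^((r_CAD − r_USD)T) = 1.2141 · e^((0.0326 − 0.0545) × 11/12)
= 1.2141 · e^-0.020075 = 1.2141 × 0.980125
F = 1.1900 CAD per USD

1.1900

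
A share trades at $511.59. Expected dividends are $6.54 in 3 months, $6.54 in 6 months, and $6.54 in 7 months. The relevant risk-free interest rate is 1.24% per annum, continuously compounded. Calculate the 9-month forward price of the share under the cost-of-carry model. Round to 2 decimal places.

PV(dividends) I = 6.54·e^(−0.0124·3/12) + 6.54·e^(−0.0124·6/12) + 6.54·e^(−0.0124·7/12)
I = 6.5198 + 6.4996 + 6.4929 = 19.5123
F = (S − I)·e^(rT) = (511.59 − 19.5123) · e^(0.0124·9/12)
= 492.0777 · e^0.009300 = 492.0777 × 1.009343 = $496.68

$496.68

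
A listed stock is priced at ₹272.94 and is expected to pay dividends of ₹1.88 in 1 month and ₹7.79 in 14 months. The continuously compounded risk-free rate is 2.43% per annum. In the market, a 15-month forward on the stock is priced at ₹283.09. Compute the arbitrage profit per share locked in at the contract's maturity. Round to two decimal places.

PV(dividends) I = 1.88·e^(−0.0243·1/12) + 7.79·e^(−0.0243·14/12) = 9.4485
Fair forward F* = (S − I)·e^(rT) = (272.94 − 9.4485)·e^0.030375 = 263.4915 × 1.030841 = 271.6178
Market ₹283.09 > fair 271.6178: forward overpriced → cash-and-carry (borrow at r, buy the stock and collect the dividends, short the forward).
Profit at T = |F_mkt − F*| = |283.09 − 271.6178| = ₹11.47 per share

₹11.47 per share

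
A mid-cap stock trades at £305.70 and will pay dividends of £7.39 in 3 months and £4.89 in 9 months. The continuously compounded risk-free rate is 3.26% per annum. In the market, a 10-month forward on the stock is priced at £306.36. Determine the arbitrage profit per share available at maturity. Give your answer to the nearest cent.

PV(dividends) I = 7.39·e^(−0.0326·3/12) + 4.89·e^(−0.0326·9/12) = 12.1019
Fair forward F* = (S − I)·e^(rT) = (305.70 − 12.1019)·e^0.027167 = 293.5981 × 1.027539 = 301.6835
Market £306.36 > fair 301.6835: forward overpriced → cash-and-carry (borrow at r, buy the stock and collect the dividends, short the forward).
Profit at T = |F_mkt − F*| = |306.36 − 301.6835| = £4.68 per share

£4.68 per share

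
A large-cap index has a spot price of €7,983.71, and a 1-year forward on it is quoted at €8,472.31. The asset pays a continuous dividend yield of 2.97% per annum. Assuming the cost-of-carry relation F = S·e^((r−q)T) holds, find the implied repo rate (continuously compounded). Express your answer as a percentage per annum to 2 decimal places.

8.91%

From F = S·e^((r−q)T): (r − q) = ln(F/S)/T
ln(8472.31/7983.71) = ln(1.061200) = 0.059400
(r − q) = 0.059400 / (1) = 0.059400
r = ln(F/S)/T + q = 0.059400 + 0.0297 = 0.089100
r = 8.91%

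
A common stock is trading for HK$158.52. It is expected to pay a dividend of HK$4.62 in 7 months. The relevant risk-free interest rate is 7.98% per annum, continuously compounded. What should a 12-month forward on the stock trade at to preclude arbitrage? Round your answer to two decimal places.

PV(dividends) I = 4.62·e^(−0.0798·7/12)
I = 4.4099
F = (S − I)·e^(rT) = (158.52 − 4.4099) · e^(0.0798·12/12)
= 154.1101 · e^0.079800 = 154.1101 × 1.083070 = HK$166.91

HK$166.91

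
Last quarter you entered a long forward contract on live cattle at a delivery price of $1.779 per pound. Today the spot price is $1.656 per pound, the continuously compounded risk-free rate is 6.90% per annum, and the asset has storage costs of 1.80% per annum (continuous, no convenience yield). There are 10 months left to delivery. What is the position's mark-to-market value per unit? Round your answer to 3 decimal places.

Current fair forward for the remaining 10 months: F = S·e^((r + u)·T), (r + u) = 0.0690 + 0.0180 = 0.0870
F = 1.656 · e^(0.0870 × 10/12) = 1.656 × 1.075193 = 1.7805
Value of long forward = (F − K)·e^(−rT) = (1.7805 − 1.779) · e^(−0.0690·10/12)
= 0.0015 × 0.944122 = 0.001

$0.001 per pound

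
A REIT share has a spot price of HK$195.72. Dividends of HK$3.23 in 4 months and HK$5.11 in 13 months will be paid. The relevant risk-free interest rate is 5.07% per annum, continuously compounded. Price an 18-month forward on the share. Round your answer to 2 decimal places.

PV(dividends) I = 3.23·e^(−0.0507·4/12) + 5.11·e^(−0.0507·13/12)
I = 3.1759 + 4.8369 = 8.0128
F = (S − I)·e^(rT) = (195.72 − 8.0128) · e^(0.0507·18/12)
= 187.7072 · e^0.076050 = 187.7072 × 1.079017 = HK$202.54

HK$202.54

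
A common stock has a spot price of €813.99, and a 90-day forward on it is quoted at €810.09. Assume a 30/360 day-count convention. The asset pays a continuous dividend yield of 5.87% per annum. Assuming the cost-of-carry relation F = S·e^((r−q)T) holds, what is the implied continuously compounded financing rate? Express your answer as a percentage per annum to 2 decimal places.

From F = S·e^((r−q)T): (r − q) = ln(F/S)/T
ln(810.09/813.99) = ln(0.995209) = -0.004803
(r − q) = -0.004803 / (90/360) = -0.019212
r = ln(F/S)/T + q = -0.019212 + 0.0587 = 0.039488
r = 3.95%

3.95%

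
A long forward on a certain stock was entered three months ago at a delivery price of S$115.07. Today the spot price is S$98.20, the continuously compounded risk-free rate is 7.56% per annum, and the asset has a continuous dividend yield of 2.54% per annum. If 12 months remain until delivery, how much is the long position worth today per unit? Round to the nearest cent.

Current fair forward for the remaining 12 months: F = S·e^((r − q)·T), (r − q) = 0.0756 − 0.0254 = 0.0502
F = 98.20 · e^(0.0502 × 12/12) = 98.20 × 1.051481 = 103.2554
Value of long forward = (F − K)·e^(−rT) = (103.2554 − 115.07) · e^(−0.0756·12/12)
= -11.8146 × 0.927187 = -10.95

-S$10.95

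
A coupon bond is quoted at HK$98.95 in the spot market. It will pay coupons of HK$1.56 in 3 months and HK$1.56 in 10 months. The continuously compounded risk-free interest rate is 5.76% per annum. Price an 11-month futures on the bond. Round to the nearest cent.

PV(coupons) I = 1.56·e^(−0.0576·3/12) + 1.56·e^(−0.0576·10/12)
I = 1.5377 + 1.4869 = 3.0246
F = (S − I)·e^(rT) = (98.95 − 3.0246) · e^(0.0576·11/12)
= 95.9254 · e^0.052800 = 95.9254 × 1.054219 = HK$101.13

HK$101.13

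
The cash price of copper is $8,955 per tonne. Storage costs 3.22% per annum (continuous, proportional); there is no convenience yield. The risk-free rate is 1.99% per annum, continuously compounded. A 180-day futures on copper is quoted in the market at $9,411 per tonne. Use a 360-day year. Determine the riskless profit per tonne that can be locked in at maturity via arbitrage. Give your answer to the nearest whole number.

$220 per tonne

Fair futures: F* = S·e^(carry·T), with carry = (r + u) = 0.0199 + 0.0322 = 0.0521
F* = 8955 · e^(0.0521 × 180/360) = 8955 · e^0.026050 = 8955 × 1.026392 = $9191.3404
Market $9411 > fair $9191.3404: forward overpriced → cash-and-carry (buy spot, short the forward).
At maturity, profit = |F_mkt − F*| = |9411 − 9191.3404| = $220 per tonne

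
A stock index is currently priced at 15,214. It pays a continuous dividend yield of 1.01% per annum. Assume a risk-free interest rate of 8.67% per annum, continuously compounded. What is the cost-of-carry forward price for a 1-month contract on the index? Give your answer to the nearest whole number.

15,311

F = S·e^((r − q)T) = 15214 · e^((0.0867 − 0.0101) × 1/12)
= 15214 · e^0.006383 = 15214 × 1.006403
F = 15,311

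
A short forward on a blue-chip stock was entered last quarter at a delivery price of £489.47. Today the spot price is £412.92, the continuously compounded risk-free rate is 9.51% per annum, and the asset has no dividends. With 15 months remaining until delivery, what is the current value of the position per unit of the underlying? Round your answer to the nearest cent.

Current fair forward for the remaining 15 months: F = S·e^(r·T), r = 0.0951
F = 412.92 · e^(0.0951 × 15/12) = 412.92 × 1.126229 = 465.0425
Value of long forward = (F − K)·e^(−rT) = (465.0425 − 489.47) · e^(−0.0951·15/12)
= -24.4275 × 0.887919 = -21.69
Short position value = −(long value) = £21.69

£21.69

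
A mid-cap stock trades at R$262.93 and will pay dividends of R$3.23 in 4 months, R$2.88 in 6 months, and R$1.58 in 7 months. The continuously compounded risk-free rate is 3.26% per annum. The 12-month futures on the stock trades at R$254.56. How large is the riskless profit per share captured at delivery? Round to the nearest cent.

R$9.25 per share

PV(dividends) I = 3.23·e^(−0.0326·4/12) + 2.88·e^(−0.0326·6/12) + 1.58·e^(−0.0326·7/12) = 7.5788
Fair futures F* = (S − I)·e^(rT) = (262.93 − 7.5788)·e^0.032600 = 255.3512 × 1.033137 = 263.8128
Market R$254.56 < fair 263.8128: forward underpriced → reverse cash-and-carry (short the stock, invest proceeds at r, pay the dividends, go long the forward).
Profit at T = |F_mkt − F*| = |254.56 − 263.8128| = R$9.25 per share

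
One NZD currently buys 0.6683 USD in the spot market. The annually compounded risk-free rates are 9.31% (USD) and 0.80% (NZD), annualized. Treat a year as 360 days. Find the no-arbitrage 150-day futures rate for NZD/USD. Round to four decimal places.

0.6913

By covered interest parity, F = S · (1+r_USD)^T / (1+r_NZD)^T
= 0.6683 × 1.037787 / 1.003326 = 0.6683 × 1.034347
F = 0.6913 USD per NZD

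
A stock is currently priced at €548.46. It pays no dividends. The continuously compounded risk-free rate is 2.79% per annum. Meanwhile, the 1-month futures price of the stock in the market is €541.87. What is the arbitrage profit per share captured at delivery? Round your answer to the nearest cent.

Fair futures: F* = S·e^(carry·T), with carry = r = 0.0279
F* = 548.46 · e^(0.0279 × 1/12) = 548.46 · e^0.002325 = 548.46 × 1.002328 = €549.7368
Market €541.87 < fair €549.7368: forward underpriced → reverse cash-and-carry (short spot, go long the forward).
At maturity, profit = |F_mkt − F*| = |541.87 − 549.7368| = €7.87 per share

€7.87 per share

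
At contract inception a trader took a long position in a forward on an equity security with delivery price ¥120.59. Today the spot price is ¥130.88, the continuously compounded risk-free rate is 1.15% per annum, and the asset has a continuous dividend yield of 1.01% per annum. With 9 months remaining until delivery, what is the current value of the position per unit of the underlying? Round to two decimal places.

¥10.34

Current fair forward for the remaining 9 months: F = S·e^((r − q)·T), (r − q) = 0.0115 − 0.0101 = 0.0014
F = 130.88 · e^(0.0014 × 9/12) = 130.88 × 1.001051 = 131.0176
Value of long forward = (F − K)·e^(−rT) = (131.0176 − 120.59) · e^(−0.0115·9/12)
= 10.4276 × 0.991412 = 10.34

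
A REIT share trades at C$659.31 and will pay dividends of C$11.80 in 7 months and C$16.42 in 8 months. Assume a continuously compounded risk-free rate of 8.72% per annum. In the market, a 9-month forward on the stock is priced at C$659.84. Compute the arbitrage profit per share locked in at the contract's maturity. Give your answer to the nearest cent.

PV(dividends) I = 11.80·e^(−0.0872·7/12) + 16.42·e^(−0.0872·8/12) = 26.7074
Fair forward F* = (S − I)·e^(rT) = (659.31 − 26.7074)·e^0.065400 = 632.6026 × 1.067586 = 675.3577
Market C$659.84 < fair 675.3577: forward underpriced → reverse cash-and-carry (short the stock, invest proceeds at r, pay the dividends, go long the forward).
Profit at T = |F_mkt − F*| = |659.84 − 675.3577| = C$15.52 per share

C$15.52 per share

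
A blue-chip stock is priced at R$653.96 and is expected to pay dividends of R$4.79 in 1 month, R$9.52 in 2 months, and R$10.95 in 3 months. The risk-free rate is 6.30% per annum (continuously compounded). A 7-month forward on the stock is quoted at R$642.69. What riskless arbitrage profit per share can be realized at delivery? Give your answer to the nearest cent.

R$9.85 per share

PV(dividends) I = 4.79·e^(−0.0630·1/12) + 9.52·e^(−0.0630·2/12) + 10.95·e^(−0.0630·3/12) = 24.9644
Fair forward F* = (S − I)·e^(rT) = (653.96 − 24.9644)·e^0.036750 = 628.9956 × 1.037434 = 652.5414
Market R$642.69 < fair 652.5414: forward underpriced → reverse cash-and-carry (short the stock, invest proceeds at r, pay the dividends, go long the forward).
Profit at T = |F_mkt − F*| = |642.69 − 652.5414| = R$9.85 per share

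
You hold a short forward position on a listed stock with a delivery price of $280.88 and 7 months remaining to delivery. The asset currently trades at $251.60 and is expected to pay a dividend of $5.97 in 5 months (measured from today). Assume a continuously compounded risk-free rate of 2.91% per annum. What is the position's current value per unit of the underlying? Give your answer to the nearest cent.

PV(remaining dividends) I = 5.97·e^(−0.0291·5/12) = 5.8981
Current forward F = (S − I)·e^(rT) = (251.60 − 5.8981)·e^(0.0291·7/12) = 245.7019 × 1.017120 = 249.9083
Value (long) = (F − K)·e^(−rT) = (249.9083 − 280.88) × 0.983168 = -30.4504
Short position value = −(long value) = $30.45

$30.45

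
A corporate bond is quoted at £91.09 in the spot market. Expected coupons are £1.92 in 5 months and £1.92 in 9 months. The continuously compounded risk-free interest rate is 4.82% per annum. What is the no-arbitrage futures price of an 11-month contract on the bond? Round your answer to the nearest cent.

£91.30

PV(coupons) I = 1.92·e^(−0.0482·5/12) + 1.92·e^(−0.0482·9/12)
I = 1.8818 + 1.8518 = 3.7336
F = (S − I)·e^(rT) = (91.09 − 3.7336) · e^(0.0482·11/12)
= 87.3564 · e^0.044183 = 87.3564 × 1.045174 = £91.30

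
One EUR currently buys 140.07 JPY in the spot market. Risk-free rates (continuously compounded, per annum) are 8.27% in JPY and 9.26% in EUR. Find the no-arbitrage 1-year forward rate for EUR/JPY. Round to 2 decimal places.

138.69

F = S·e^((r_JPY − r_EUR)T) = 140.07 · e^((0.0827 − 0.0926) × 1)
= 140.07 · e^-0.009900 = 140.07 × 0.990149
F = 138.69 JPY per EUR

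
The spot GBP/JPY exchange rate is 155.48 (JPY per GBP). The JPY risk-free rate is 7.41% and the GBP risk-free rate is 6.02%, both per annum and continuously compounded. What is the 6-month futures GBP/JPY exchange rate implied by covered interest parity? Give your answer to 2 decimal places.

F = S·e^((r_JPY − r_GBP)T) = 155.48 · e^((0.0741 − 0.0602) × 6/12)
= 155.48 · e^0.006950 = 155.48 × 1.006974
F = 156.56 JPY per GBP

156.56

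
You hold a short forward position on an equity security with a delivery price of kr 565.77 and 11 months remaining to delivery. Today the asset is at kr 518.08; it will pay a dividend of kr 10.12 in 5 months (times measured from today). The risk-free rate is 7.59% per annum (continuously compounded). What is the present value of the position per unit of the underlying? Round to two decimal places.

kr 19.47

PV(remaining dividends) I = 10.12·e^(−0.0759·5/12) = 9.8050
Current forward F = (S − I)·e^(rT) = (518.08 − 9.8050)·e^(0.0759·11/12) = 508.2750 × 1.072052 = 544.8972
Value (long) = (F − K)·e^(−rT) = (544.8972 − 565.77) × 0.932790 = -19.4699
Short position value = −(long value) = kr 19.47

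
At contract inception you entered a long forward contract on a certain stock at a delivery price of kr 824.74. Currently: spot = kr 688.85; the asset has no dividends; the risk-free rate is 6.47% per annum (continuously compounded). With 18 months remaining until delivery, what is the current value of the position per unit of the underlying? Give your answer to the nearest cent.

-kr 59.61

Current fair forward for the remaining 18 months: F = S·e^(r·T), r = 0.0647
F = 688.85 · e^(0.0647 × 18/12) = 688.85 × 1.101915 = 759.0541
Value of long forward = (F − K)·e^(−rT) = (759.0541 − 824.74) · e^(−0.0647·18/12)
= -65.6859 × 0.907511 = -59.61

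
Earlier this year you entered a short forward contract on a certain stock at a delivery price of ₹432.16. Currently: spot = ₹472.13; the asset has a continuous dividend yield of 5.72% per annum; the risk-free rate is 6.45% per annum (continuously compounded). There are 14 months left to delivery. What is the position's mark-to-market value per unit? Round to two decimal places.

Current fair forward for the remaining 14 months: F = S·e^((r − q)·T), (r − q) = 0.0645 − 0.0572 = 0.0073
F = 472.13 · e^(0.0073 × 14/12) = 472.13 × 1.008553 = 476.1681
Value of long forward = (F − K)·e^(−rT) = (476.1681 − 432.16) · e^(−0.0645·14/12)
= 44.0081 × 0.927512 = 40.82
Short position value = −(long value) = -₹40.82

-₹40.82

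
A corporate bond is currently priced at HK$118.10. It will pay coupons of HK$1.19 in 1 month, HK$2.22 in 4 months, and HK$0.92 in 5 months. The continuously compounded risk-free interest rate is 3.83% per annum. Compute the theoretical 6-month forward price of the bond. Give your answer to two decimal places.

PV(coupons) I = 1.19·e^(−0.0383·1/12) + 2.22·e^(−0.0383·4/12) + 0.92·e^(−0.0383·5/12)
I = 1.1862 + 2.1918 + 0.9054 = 4.2834
F = (S − I)·e^(rT) = (118.10 − 4.2834) · e^(0.0383·6/12)
= 113.8166 · e^0.019150 = 113.8166 × 1.019335 = HK$116.02

HK$116.02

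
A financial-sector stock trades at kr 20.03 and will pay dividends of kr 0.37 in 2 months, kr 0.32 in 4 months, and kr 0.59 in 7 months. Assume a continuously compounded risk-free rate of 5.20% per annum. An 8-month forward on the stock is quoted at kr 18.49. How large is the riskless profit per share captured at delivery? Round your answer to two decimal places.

PV(dividends) I = 0.37·e^(−0.0520·2/12) + 0.32·e^(−0.0520·4/12) + 0.59·e^(−0.0520·7/12) = 1.2537
Fair forward F* = (S − I)·e^(rT) = (20.03 − 1.2537)·e^0.034667 = 18.7763 × 1.035275 = 19.4386
Market kr 18.49 < fair 19.4386: forward underpriced → reverse cash-and-carry (short the stock, invest proceeds at r, pay the dividends, go long the forward).
Profit at T = |F_mkt − F*| = |18.49 − 19.4386| = kr 0.95 per share

kr 0.95 per share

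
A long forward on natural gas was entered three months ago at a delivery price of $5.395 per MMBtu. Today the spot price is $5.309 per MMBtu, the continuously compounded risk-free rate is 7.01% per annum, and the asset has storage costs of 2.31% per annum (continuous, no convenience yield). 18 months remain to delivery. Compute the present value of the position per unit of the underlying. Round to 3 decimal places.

$0.640 per MMBtu

Current fair forward for the remaining 18 months: F = S·e^((r + u)·T), (r + u) = 0.0701 + 0.0231 = 0.0932
F = 5.309 · e^(0.0932 × 18/12) = 5.309 × 1.150044 = 6.1056
Value of long forward = (F − K)·e^(−rT) = (6.1056 − 5.395) · e^(−0.0701·18/12)
= 0.7106 × 0.900189 = 0.640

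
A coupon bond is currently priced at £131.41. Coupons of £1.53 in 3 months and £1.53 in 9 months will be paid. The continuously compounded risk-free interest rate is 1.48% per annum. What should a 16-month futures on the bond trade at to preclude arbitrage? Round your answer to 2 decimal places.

£130.93

PV(coupons) I = 1.53·e^(−0.0148·3/12) + 1.53·e^(−0.0148·9/12)
I = 1.5243 + 1.5131 = 3.0374
F = (S − I)·e^(rT) = (131.41 − 3.0374) · e^(0.0148·16/12)
= 128.3726 · e^0.019733 = 128.3726 × 1.019929 = £130.93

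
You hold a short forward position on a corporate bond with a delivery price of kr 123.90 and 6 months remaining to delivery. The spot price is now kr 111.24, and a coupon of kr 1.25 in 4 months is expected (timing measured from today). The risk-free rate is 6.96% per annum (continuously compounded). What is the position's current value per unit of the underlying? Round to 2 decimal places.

kr 9.64

PV(remaining coupons) I = 1.25·e^(−0.0696·4/12) = 1.2213
Current forward F = (S − I)·e^(rT) = (111.24 − 1.2213)·e^(0.0696·6/12) = 110.0187 × 1.035413 = 113.9148
Value (long) = (F − K)·e^(−rT) = (113.9148 − 123.90) × 0.965799 = -9.6437
Short position value = −(long value) = kr 9.64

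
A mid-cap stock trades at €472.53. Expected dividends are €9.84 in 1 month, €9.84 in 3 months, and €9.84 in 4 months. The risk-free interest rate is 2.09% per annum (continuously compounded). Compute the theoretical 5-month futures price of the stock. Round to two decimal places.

PV(dividends) I = 9.84·e^(−0.0209·1/12) + 9.84·e^(−0.0209·3/12) + 9.84·e^(−0.0209·4/12)
I = 9.8229 + 9.7887 + 9.7717 = 29.3833
F = (S − I)·e^(rT) = (472.53 − 29.3833) · e^(0.0209·5/12)
= 443.1467 · e^0.008708 = 443.1467 × 1.008746 = €447.02

€447.02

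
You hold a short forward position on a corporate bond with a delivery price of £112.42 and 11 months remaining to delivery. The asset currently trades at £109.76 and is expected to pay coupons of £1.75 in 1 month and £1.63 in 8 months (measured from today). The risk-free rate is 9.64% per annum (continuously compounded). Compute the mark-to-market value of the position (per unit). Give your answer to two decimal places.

PV(remaining coupons) I = 1.75·e^(−0.0964·1/12) + 1.63·e^(−0.0964·8/12) = 3.2645
Current forward F = (S − I)·e^(rT) = (109.76 − 3.2645)·e^(0.0964·11/12) = 106.4955 × 1.092389 = 116.3345
Value (long) = (F − K)·e^(−rT) = (116.3345 − 112.42) × 0.915425 = 3.5834
Short position value = −(long value) = -£3.58

-£3.58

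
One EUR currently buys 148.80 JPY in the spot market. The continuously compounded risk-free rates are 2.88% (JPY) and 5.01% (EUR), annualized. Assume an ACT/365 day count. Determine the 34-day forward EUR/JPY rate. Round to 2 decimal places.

148.51

F = S·e^((r_JPY − r_EUR)T) = 148.80 · e^((0.0288 − 0.0501) × 34/365)
= 148.80 · e^-0.001984 = 148.80 × 0.998018
F = 148.51 JPY per EUR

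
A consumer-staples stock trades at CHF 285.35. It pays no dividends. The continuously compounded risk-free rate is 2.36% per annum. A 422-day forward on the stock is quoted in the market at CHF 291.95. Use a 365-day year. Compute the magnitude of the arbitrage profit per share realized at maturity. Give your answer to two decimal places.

CHF 1.29 per share

Fair forward: F* = S·e^(carry·T), with carry = r = 0.0236
F* = 285.35 · e^(0.0236 × 422/365) = 285.35 · e^0.027285 = 285.35 × 1.027661 = CHF 293.2431
Market CHF 291.95 < fair CHF 293.2431: forward underpriced → reverse cash-and-carry (short spot, go long the forward).
At maturity, profit = |F_mkt − F*| = |291.95 − 293.2431| = CHF 1.29 per share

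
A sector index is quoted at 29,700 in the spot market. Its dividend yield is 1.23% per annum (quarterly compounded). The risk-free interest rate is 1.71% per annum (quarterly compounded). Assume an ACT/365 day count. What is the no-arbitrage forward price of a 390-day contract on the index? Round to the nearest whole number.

29,852

F = S · (1+r/4)^(4T) / (1+q/4)^(4T)
= 29700 × 1.018400 / 1.013209 = 29700 × 1.005123
F = 29,852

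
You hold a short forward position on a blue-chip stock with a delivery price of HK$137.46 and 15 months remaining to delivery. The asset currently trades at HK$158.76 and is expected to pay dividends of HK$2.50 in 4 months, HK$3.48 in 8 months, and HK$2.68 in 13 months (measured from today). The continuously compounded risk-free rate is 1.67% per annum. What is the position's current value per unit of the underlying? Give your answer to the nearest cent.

PV(remaining dividends) I = 2.50·e^(−0.0167·4/12) + 3.48·e^(−0.0167·8/12) + 2.68·e^(−0.0167·13/12) = 8.5595
Current forward F = (S − I)·e^(rT) = (158.76 − 8.5595)·e^(0.0167·15/12) = 150.2005 × 1.021094 = 153.3688
Value (long) = (F − K)·e^(−rT) = (153.3688 − 137.46) × 0.979341 = 15.5801
Short position value = −(long value) = -HK$15.58

-HK$15.58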